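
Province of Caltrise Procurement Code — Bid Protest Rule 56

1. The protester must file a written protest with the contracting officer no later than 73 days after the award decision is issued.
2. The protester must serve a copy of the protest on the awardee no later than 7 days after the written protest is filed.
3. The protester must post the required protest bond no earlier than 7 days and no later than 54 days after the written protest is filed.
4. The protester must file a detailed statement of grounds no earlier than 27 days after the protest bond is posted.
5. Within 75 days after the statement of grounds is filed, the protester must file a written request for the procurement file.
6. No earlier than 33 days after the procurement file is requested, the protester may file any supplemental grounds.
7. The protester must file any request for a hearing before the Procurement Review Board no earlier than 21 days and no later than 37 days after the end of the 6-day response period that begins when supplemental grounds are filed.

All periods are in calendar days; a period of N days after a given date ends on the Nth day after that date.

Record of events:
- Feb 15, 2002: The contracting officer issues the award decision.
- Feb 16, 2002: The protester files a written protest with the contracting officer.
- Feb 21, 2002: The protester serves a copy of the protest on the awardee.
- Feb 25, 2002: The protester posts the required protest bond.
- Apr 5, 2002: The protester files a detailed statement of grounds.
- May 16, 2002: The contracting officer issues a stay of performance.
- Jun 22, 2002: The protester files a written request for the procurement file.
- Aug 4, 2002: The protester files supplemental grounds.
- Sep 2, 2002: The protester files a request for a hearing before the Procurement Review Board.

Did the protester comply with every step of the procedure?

No

(1) due by Feb 15, 2002 + 73 days = Apr 29, 2002; Feb 16, 2002 is within that limit.
(2) due by Feb 16, 2002 + 7 days = Feb 23, 2002; completed Feb 21, 2002, before the deadline.
(3) the permitted window runs from Feb 16, 2002 + 7 = Feb 23, 2002 to Feb 16, 2002 + 54 = Apr 11, 2002; done Feb 25, 2002 — within the window.
(4) permitted from Feb 25, 2002 + 27 days = Mar 24, 2002 onward; done Apr 5, 2002, after the minimum wait.
(5) due by Apr 5, 2002 + 75 days = Jun 19, 2002; done Jun 22, 2002 — 3 days late.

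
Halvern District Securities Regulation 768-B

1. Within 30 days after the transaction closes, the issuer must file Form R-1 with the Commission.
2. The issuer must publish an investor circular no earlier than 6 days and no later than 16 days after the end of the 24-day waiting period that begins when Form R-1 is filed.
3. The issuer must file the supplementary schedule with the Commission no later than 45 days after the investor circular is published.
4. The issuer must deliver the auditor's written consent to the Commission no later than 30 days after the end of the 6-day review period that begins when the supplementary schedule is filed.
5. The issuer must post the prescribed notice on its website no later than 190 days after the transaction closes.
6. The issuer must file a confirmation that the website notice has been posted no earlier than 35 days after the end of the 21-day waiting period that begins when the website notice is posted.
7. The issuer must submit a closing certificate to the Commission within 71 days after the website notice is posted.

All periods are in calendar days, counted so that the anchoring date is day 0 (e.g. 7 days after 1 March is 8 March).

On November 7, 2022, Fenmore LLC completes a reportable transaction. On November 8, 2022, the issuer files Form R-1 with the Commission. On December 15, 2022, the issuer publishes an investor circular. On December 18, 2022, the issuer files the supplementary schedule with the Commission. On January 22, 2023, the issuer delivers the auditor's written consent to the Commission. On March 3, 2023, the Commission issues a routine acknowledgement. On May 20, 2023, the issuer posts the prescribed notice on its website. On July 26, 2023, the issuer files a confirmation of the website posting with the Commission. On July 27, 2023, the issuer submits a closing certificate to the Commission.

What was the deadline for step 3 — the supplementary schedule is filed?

Step 3 runs from December 15, 2022, when the investor circular is published. 45 days after December 15, 2022 is January 29, 2023.

January 29, 2023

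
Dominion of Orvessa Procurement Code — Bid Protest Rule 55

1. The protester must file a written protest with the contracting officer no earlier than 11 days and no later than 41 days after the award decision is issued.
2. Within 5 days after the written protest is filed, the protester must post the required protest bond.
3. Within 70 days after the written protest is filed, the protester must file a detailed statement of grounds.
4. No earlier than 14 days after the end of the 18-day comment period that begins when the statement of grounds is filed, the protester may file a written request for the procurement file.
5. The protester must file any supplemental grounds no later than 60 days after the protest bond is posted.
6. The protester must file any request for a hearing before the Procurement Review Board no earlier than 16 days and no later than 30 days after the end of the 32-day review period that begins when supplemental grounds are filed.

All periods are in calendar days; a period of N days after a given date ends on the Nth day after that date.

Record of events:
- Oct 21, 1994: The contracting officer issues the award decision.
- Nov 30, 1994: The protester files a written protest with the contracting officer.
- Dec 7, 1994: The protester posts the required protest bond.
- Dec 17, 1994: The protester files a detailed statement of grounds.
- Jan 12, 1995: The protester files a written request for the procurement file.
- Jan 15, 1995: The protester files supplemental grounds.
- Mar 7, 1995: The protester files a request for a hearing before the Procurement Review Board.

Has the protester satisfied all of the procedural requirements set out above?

(1) the permitted window runs from Oct 21, 1994 + 11 = Nov 1, 1994 to Oct 21, 1994 + 41 = Dec 1, 1994; done Nov 30, 1994, which is between those dates.
(2) due by Nov 30, 1994 + 5 days = Dec 5, 1994; not done until Dec 7, 1994, 2 days after the deadline.
No need to go further; step 2 was not satisfied.

No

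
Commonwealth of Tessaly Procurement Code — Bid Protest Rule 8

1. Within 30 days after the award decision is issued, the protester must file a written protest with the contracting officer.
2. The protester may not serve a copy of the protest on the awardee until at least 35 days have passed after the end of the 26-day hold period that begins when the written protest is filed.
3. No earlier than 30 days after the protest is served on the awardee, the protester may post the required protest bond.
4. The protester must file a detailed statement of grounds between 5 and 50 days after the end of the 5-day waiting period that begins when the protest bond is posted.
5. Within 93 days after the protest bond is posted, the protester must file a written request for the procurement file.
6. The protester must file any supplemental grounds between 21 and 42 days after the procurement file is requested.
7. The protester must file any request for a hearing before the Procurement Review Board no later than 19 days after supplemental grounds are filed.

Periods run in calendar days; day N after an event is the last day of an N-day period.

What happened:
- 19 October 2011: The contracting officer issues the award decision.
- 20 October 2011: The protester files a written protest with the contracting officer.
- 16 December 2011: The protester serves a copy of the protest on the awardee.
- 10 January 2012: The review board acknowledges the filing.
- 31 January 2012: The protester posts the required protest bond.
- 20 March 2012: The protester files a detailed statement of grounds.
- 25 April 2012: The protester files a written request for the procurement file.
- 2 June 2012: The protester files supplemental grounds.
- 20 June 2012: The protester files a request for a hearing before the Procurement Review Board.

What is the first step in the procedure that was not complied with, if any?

Step 2

(1) due by 19 October 2011 + 30 days = 18 November 2011; done 20 October 2011 — timely.
(2) permitted from 15 November 2011 + 35 days = 20 December 2011 onward; 16 December 2011 is 4 days before the earliest permitted date.
The procedure was therefore not followed at step 2.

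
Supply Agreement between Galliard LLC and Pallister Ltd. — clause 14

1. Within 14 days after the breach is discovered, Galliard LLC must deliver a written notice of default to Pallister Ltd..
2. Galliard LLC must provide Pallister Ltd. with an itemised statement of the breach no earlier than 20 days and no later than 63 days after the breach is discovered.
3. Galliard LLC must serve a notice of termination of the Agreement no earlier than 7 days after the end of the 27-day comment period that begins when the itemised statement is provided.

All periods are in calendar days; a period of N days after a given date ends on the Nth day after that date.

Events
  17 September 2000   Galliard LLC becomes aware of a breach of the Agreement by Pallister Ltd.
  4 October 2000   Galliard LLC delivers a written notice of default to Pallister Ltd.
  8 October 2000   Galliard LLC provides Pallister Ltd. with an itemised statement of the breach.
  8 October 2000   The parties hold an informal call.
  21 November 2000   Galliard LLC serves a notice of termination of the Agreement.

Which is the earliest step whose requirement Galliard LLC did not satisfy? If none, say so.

Step 1

Step 1 — counting 14 days from 17 September 2000 (when the breach is discovered) gives a deadline of 1 October 2000; done 4 October 2000 — 3 days late.
The analysis stops there.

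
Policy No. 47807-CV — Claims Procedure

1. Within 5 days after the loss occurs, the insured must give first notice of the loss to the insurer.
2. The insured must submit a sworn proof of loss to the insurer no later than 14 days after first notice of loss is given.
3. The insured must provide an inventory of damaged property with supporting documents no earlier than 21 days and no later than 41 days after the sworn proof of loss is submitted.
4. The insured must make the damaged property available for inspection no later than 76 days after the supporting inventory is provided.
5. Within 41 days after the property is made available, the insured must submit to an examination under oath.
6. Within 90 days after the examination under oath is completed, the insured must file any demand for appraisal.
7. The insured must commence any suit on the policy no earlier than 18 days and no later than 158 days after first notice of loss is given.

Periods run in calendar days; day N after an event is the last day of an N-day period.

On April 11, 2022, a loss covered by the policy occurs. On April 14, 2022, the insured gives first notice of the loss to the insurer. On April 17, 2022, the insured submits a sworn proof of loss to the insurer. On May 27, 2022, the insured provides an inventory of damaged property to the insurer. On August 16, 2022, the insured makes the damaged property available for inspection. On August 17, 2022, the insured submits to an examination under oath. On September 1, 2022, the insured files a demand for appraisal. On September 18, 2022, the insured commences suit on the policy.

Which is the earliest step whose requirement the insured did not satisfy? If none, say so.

Step 1 — counting 5 days from April 11, 2022 (when the loss occurs) gives a deadline of April 16, 2022; April 14, 2022 is within that limit.
Step 2 — counting 14 days from April 14, 2022 (when first notice of loss is given) gives a deadline of April 28, 2022; April 17, 2022 is within that limit.
Step 3 — 21 and 41 days from April 17, 2022 (when the sworn proof of loss is submitted) are May 8, 2022 and May 28, 2022 respectively; done May 27, 2022, which is between those dates.
Step 4 — counting 76 days from May 27, 2022 (when the supporting inventory is provided) gives a deadline of August 11, 2022; not done until August 16, 2022, 5 days after the deadline.
The procedure was therefore not followed at step 4.

Step 4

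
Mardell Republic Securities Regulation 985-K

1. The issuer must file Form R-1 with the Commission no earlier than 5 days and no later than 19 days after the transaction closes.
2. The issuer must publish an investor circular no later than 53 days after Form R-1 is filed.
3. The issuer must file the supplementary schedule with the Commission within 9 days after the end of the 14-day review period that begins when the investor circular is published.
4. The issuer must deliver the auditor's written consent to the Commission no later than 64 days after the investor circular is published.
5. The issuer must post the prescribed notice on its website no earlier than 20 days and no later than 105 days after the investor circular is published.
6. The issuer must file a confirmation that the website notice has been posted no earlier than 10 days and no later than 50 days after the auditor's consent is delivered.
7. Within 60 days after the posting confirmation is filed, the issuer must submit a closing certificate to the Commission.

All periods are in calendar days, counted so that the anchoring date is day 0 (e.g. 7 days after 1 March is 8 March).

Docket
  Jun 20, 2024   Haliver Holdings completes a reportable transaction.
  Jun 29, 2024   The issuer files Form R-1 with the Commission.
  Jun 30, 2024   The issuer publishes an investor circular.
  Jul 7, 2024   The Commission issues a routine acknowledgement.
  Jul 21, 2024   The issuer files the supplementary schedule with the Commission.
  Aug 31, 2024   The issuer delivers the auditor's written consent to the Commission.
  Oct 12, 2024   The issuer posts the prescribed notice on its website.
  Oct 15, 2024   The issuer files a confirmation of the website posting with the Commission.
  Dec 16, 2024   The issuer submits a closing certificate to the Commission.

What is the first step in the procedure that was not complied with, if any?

Step 7

(1) the permitted window runs from Jun 20, 2024 + 5 = Jun 25, 2024 to Jun 20, 2024 + 19 = Jul 9, 2024; done Jun 29, 2024, which is between those dates.
(2) due by Jun 29, 2024 + 53 days = Aug 21, 2024; Jun 30, 2024 is within that limit.
(3) due by Jul 14, 2024 + 9 days = Jul 23, 2024; Jul 21, 2024 is within that limit.
(4) due by Jun 30, 2024 + 64 days = Sep 2, 2024; completed Aug 31, 2024, before the deadline.
(5) the permitted window runs from Jun 30, 2024 + 20 = Jul 20, 2024 to Jun 30, 2024 + 105 = Oct 13, 2024; done Oct 12, 2024 — within the window.
(6) the permitted window runs from Aug 31, 2024 + 10 = Sep 10, 2024 to Aug 31, 2024 + 50 = Oct 20, 2024; done Oct 15, 2024, which is between those dates.
(7) due by Oct 15, 2024 + 60 days = Dec 14, 2024; Dec 16, 2024 misses that deadline by 2 days.
That is the first point of non-compliance.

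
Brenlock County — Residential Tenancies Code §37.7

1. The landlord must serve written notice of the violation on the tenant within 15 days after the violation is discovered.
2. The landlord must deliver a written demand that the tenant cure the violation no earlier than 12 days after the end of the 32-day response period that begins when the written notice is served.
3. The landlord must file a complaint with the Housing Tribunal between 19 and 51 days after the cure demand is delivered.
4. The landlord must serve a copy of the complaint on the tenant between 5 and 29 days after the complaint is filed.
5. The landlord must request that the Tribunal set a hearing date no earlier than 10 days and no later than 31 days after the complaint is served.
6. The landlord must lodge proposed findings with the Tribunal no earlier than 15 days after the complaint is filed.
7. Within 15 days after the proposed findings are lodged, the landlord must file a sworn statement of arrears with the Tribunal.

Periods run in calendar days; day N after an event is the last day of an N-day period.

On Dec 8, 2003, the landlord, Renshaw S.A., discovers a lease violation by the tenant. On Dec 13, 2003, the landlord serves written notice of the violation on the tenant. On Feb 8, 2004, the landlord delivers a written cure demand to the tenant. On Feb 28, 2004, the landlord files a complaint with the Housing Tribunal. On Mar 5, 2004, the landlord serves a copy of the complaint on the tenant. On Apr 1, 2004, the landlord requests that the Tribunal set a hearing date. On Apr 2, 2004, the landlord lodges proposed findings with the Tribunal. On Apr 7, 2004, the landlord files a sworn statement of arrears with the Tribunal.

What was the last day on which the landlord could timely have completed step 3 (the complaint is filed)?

Step 3 runs from Feb 8, 2004, when the cure demand is delivered. The window is 19–51 days after Feb 8, 2004; it closes on Mar 30, 2004.

Mar 30, 2004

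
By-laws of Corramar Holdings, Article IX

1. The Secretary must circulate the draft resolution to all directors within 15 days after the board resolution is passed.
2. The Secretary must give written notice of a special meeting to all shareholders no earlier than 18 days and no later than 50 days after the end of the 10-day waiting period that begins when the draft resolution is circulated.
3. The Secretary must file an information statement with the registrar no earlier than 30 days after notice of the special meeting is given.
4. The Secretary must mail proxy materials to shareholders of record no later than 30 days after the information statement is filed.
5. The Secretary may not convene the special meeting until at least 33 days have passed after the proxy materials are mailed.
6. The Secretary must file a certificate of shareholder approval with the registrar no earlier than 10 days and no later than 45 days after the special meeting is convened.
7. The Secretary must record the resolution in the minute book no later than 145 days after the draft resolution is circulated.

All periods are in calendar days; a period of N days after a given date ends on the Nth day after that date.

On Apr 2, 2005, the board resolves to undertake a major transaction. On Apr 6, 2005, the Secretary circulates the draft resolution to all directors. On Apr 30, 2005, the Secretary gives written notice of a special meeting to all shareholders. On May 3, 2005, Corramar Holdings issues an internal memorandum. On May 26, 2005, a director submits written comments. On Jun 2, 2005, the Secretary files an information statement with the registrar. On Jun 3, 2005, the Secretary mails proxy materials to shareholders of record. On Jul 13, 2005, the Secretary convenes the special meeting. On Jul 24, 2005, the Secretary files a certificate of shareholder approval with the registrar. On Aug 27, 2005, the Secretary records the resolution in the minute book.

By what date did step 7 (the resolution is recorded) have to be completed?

Aug 29, 2005

Step 7 runs from Apr 6, 2005, when the draft resolution is circulated. 145 days after Apr 6, 2005 is Aug 29, 2005.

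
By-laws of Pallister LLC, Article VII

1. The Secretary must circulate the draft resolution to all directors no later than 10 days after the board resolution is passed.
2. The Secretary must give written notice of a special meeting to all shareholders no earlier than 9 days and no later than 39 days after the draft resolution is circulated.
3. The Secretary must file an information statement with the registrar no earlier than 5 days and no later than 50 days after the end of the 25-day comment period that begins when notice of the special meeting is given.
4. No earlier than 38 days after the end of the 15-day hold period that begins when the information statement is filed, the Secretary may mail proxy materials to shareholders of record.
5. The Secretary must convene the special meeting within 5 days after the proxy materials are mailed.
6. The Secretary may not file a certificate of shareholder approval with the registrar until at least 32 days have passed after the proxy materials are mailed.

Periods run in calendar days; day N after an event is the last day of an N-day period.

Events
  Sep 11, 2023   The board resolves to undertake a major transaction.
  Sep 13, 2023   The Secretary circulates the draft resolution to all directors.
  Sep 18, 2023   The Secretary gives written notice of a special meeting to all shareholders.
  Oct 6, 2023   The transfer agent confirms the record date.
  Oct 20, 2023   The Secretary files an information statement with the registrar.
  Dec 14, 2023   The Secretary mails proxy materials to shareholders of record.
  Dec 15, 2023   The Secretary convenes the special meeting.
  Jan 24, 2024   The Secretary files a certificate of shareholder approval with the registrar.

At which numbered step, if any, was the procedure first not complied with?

Step 2

(1) due by Sep 11, 2023 + 10 days = Sep 21, 2023; completed Sep 13, 2023, before the deadline.
(2) the permitted window runs from Sep 13, 2023 + 9 = Sep 22, 2023 to Sep 13, 2023 + 39 = Oct 22, 2023; done Sep 18, 2023 — 4 days before the window opened.
The procedure was therefore not followed at step 2.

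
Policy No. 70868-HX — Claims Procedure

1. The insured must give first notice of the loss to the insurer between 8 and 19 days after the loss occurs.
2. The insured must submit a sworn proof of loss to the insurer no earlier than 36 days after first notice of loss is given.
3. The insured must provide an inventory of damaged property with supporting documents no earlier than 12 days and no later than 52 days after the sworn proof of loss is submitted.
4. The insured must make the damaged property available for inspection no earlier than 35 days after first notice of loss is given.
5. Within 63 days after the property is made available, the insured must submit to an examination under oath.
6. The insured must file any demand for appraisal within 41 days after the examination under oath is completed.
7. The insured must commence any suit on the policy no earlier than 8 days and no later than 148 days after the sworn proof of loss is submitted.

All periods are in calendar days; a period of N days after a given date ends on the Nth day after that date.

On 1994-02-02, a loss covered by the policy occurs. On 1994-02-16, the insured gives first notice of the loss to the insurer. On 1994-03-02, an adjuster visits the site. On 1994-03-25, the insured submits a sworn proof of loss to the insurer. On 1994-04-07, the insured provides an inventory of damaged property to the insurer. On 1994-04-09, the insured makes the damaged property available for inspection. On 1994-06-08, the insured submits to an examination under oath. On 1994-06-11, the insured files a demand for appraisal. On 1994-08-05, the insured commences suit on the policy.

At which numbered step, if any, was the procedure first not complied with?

(1) the permitted window runs from 1994-02-02 + 8 = 1994-02-10 to 1994-02-02 + 19 = 1994-02-21; done 1994-02-16, which is between those dates.
(2) permitted from 1994-02-16 + 36 days = 1994-03-24 onward; 1994-03-25 is on or after that date.
(3) the permitted window runs from 1994-03-25 + 12 = 1994-04-06 to 1994-03-25 + 52 = 1994-05-16; done 1994-04-07 — within the window.
(4) permitted from 1994-02-16 + 35 days = 1994-03-23 onward; done 1994-04-09 — permitted.
(5) due by 1994-04-09 + 63 days = 1994-06-11; completed 1994-06-08, before the deadline.
(6) due by 1994-06-08 + 41 days = 1994-07-19; done 1994-06-11 — timely.
(7) the permitted window runs from 1994-03-25 + 8 = 1994-04-02 to 1994-03-25 + 148 = 1994-08-20; done 1994-08-05 — within the window.

None — every step was satisfied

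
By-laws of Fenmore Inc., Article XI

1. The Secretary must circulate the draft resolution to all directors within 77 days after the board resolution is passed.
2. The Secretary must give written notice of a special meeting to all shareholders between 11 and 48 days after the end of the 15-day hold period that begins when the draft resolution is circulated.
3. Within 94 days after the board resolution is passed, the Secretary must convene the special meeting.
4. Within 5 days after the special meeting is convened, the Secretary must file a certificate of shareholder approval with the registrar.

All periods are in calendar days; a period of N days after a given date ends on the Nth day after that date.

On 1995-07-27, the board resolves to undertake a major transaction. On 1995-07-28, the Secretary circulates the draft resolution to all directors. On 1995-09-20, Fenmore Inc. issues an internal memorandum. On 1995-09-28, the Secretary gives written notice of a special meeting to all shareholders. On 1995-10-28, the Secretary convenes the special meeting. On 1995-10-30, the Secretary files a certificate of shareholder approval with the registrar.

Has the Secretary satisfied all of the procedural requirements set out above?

Step 1 — counting 77 days from 1995-07-27 (when the board resolution is passed) gives a deadline of 1995-10-12; 1995-07-28 is within that limit.
Step 2 — 11 and 48 days from 1995-08-12 (end of the 15-day hold period, which began when the draft resolution is circulated on 1995-07-28) are 1995-08-23 and 1995-09-29 respectively; 1995-09-28 falls inside that range.
Step 3 — counting 94 days from 1995-07-27 (when the board resolution is passed) gives a deadline of 1995-10-29; completed 1995-10-28, before the deadline.
Step 4 — counting 5 days from 1995-10-28 (when the special meeting is convened) gives a deadline of 1995-11-02; 1995-10-30 is within that limit.

Yes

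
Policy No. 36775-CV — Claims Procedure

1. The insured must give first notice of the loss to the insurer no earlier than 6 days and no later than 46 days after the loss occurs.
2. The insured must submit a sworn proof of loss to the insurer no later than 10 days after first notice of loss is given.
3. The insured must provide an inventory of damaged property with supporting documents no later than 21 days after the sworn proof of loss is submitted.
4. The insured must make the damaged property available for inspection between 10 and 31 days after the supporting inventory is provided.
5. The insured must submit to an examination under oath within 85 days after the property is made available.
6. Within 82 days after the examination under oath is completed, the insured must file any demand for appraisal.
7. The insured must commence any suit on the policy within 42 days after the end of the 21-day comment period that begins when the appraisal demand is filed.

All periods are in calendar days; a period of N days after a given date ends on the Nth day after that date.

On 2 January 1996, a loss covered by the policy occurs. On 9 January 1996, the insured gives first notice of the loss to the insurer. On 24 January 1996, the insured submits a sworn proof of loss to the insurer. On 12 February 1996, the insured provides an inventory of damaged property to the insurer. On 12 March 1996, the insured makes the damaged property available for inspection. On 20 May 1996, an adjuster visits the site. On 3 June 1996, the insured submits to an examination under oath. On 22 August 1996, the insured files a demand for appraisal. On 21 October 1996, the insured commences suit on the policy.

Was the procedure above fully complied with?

Step 1: the window is 6–46 days after 2 January 1996 (when the loss occurs), so 8 January 1996 through 17 February 1996; done 9 January 1996, which is between those dates.
Step 2: 10 days after 9 January 1996 (when first notice of loss is given) is 19 January 1996; done 24 January 1996 — 5 days late.
The analysis stops there.

No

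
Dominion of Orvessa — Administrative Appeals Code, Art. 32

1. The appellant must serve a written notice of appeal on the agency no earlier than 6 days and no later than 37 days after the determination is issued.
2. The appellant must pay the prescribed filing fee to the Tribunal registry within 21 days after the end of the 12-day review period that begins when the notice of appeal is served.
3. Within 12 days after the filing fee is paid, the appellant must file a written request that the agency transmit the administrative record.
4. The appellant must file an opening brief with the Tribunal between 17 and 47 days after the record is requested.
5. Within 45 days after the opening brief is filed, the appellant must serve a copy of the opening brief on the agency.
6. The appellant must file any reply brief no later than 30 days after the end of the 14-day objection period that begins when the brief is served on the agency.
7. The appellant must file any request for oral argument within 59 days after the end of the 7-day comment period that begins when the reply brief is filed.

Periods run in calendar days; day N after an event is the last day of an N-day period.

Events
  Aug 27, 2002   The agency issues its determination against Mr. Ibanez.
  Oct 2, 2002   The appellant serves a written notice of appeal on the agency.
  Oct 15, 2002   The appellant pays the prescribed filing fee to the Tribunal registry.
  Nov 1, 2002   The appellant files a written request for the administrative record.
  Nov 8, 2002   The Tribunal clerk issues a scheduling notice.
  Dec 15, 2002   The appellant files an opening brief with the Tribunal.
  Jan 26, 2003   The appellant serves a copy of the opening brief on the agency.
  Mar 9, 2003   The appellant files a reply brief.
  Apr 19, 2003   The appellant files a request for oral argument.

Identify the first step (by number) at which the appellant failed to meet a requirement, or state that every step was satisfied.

Step 1: the window is 6–37 days after Aug 27, 2002 (when the determination is issued), so Sep 2, 2002 through Oct 3, 2002; done Oct 2, 2002, which is between those dates.
Step 2: 21 days after Oct 14, 2002 (end of the 12-day review period, which began when the notice of appeal is served on Oct 2, 2002) is Nov 4, 2002; done Oct 15, 2002 — timely.
Step 3: 12 days after Oct 15, 2002 (when the filing fee is paid) is Oct 27, 2002; not done until Nov 1, 2002, 5 days after the deadline.
Later steps need not be reached.

Step 3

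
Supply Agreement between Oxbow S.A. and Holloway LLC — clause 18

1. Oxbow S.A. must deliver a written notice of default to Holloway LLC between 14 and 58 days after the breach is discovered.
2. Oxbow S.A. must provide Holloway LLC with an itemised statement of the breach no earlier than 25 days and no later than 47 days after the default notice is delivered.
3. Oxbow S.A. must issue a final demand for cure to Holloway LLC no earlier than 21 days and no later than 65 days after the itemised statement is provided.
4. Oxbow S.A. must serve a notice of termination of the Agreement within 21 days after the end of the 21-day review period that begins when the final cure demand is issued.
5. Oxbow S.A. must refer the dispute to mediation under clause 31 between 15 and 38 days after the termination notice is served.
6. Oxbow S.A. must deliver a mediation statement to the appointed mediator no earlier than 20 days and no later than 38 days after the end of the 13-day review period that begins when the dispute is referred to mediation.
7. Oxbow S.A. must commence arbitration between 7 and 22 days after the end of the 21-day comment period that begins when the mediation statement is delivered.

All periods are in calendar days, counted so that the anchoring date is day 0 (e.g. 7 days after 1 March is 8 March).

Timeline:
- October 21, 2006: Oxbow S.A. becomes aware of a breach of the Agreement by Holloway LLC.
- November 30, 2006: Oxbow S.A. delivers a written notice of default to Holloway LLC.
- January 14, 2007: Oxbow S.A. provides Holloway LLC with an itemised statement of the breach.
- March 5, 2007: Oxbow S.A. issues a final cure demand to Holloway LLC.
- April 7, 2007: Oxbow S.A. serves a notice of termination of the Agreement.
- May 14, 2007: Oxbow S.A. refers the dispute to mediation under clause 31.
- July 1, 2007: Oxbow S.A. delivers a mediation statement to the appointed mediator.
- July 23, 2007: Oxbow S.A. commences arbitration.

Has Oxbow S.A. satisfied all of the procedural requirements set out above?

Step 1: the window is 14–58 days after October 21, 2006 (when the breach is discovered), so November 4, 2006 through December 18, 2006; done November 30, 2006, which is between those dates.
Step 2: the window is 25–47 days after November 30, 2006 (when the default notice is delivered), so December 25, 2006 through January 16, 2007; done January 14, 2007 — within the window.
Step 3: the window is 21–65 days after January 14, 2007 (when the itemised statement is provided), so February 4, 2007 through March 20, 2007; done March 5, 2007 — within the window.
Step 4: 21 days after March 26, 2007 (end of the 21-day review period, which began when the final cure demand is issued on March 5, 2007) is April 16, 2007; completed April 7, 2007, before the deadline.
Step 5: the window is 15–38 days after April 7, 2007 (when the termination notice is served), so April 22, 2007 through May 15, 2007; May 14, 2007 falls inside that range.
Step 6: the window is 20–38 days after May 27, 2007 (end of the 13-day review period, which began when the dispute is referred to mediation on May 14, 2007), so June 16, 2007 through July 4, 2007; done July 1, 2007 — within the window.
Step 7: the window is 7–22 days after July 22, 2007 (end of the 21-day comment period, which began when the mediation statement is delivered on July 1, 2007), so July 29, 2007 through August 13, 2007; done July 23, 2007 — 6 days before the window opened.

No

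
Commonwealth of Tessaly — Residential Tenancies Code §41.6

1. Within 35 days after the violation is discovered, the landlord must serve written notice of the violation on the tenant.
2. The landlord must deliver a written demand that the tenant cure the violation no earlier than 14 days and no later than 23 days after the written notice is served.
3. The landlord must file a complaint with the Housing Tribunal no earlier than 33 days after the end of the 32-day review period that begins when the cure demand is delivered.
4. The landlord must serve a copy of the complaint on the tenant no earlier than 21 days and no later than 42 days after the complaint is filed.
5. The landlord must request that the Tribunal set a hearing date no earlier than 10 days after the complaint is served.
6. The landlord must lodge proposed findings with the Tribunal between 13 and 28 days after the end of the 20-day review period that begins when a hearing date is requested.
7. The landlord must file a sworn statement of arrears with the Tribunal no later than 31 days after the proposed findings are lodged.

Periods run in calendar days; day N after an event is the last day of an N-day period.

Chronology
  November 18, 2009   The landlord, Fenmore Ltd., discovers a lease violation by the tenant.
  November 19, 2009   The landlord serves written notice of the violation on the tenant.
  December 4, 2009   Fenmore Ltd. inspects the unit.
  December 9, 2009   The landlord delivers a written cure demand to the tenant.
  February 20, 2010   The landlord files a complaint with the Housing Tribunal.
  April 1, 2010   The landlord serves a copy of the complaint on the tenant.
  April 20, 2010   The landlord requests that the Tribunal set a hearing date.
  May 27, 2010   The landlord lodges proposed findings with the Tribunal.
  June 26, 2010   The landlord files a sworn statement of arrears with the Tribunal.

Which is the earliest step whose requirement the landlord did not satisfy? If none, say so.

(1) due by November 18, 2009 + 35 days = December 23, 2009; done November 19, 2009 — timely.
(2) the permitted window runs from November 19, 2009 + 14 = December 3, 2009 to November 19, 2009 + 23 = December 12, 2009; done December 9, 2009, which is between those dates.
(3) permitted from January 10, 2010 + 33 days = February 12, 2010 onward; done February 20, 2010, after the minimum wait.
(4) the permitted window runs from February 20, 2010 + 21 = March 13, 2010 to February 20, 2010 + 42 = April 3, 2010; done April 1, 2010 — within the window.
(5) permitted from April 1, 2010 + 10 days = April 11, 2010 onward; done April 20, 2010, after the minimum wait.
(6) the permitted window runs from May 10, 2010 + 13 = May 23, 2010 to May 10, 2010 + 28 = June 7, 2010; done May 27, 2010 — within the window.
(7) due by May 27, 2010 + 31 days = June 27, 2010; completed June 26, 2010, before the deadline.

None — every step was satisfied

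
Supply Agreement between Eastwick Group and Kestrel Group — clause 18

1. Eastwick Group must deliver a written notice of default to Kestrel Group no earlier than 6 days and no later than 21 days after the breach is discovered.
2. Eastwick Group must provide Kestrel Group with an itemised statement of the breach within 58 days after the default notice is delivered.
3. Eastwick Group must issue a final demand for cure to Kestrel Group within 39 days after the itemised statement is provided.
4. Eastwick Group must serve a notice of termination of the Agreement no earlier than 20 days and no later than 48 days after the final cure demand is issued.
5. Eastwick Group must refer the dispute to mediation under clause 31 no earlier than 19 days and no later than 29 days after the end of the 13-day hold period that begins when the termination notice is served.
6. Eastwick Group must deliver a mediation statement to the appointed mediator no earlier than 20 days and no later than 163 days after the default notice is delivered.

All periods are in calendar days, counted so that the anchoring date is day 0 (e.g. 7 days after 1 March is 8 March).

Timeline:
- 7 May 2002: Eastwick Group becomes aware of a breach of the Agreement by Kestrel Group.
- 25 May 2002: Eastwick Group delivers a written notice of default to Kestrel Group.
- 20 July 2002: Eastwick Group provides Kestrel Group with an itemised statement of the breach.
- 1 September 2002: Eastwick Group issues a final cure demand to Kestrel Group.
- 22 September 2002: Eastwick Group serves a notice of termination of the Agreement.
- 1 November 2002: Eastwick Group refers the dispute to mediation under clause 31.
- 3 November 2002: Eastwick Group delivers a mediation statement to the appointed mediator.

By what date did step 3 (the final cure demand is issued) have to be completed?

28 August 2002

Step 3 runs from 20 July 2002, when the itemised statement is provided. 39 days after 20 July 2002 is 28 August 2002.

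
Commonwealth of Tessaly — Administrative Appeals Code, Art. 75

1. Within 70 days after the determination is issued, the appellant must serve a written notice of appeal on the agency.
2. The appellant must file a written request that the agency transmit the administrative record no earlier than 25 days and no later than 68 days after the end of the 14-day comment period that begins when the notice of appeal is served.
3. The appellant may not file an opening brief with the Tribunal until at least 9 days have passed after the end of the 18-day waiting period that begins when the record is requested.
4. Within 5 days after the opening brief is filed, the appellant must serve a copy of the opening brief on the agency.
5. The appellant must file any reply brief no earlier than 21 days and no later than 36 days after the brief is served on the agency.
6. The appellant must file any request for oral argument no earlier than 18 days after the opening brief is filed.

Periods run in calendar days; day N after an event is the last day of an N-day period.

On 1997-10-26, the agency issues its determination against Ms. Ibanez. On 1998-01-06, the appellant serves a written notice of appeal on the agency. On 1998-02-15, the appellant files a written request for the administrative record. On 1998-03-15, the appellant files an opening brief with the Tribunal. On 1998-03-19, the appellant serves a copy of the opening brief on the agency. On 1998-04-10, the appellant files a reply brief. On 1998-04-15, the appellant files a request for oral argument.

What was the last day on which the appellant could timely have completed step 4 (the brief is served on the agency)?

1998-03-20

Step 4 runs from 1998-03-15, when the opening brief is filed. 5 days after 1998-03-15 is 1998-03-20.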